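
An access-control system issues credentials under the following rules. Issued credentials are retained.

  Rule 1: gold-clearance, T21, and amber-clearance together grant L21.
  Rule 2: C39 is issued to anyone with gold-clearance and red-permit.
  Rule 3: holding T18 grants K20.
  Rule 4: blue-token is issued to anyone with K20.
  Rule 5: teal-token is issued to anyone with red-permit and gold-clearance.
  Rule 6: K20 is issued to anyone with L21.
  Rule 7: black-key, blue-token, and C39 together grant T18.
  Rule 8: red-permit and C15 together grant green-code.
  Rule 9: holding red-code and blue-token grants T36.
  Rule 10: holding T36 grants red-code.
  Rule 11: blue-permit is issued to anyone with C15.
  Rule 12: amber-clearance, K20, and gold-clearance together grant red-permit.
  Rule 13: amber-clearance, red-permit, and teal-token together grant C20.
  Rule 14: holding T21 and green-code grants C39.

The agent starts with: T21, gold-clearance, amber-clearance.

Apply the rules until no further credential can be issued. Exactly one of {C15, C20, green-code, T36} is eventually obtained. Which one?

Holding gold-clearance, T21, and amber-clearance grants L21 (Rule 1).
Holding L21 grants K20 (Rule 6).
Holding amber-clearance, K20, and gold-clearance grants red-permit (Rule 12).
Holding red-permit and gold-clearance grants teal-token (Rule 5).
Holding amber-clearance, red-permit, and teal-token grants C20 (Rule 13).
T36 would need red-code and blue-token (Rule 9), but red-code is never granted. No rule produces C15, and it is not given. green-code would need red-permit and C15 (Rule 8), but C15 is never granted.

C20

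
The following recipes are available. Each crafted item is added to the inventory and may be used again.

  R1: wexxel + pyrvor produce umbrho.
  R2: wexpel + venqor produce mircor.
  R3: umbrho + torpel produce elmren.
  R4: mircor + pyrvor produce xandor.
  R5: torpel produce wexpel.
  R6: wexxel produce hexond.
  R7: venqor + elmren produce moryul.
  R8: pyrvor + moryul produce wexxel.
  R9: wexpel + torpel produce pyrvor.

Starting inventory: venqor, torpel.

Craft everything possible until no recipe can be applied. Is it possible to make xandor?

Yes

Using R5, torpel makes wexpel.
wexpel + torpel → pyrvor (R9).
Using R2, wexpel and venqor make mircor.
mircor + pyrvor → xandor (R4).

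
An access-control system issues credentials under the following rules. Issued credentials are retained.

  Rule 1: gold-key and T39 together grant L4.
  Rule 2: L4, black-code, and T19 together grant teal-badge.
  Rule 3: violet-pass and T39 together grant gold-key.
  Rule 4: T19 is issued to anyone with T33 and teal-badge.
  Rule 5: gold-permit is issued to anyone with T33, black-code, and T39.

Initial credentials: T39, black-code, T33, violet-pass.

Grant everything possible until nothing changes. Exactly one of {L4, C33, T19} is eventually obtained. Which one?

Holding violet-pass and T39 grants gold-key (Rule 3).
Holding gold-key and T39 grants L4 (Rule 1).
T19 would need T33 and teal-badge (Rule 4), but teal-badge is never granted. No rule produces C33, and it is not given.

L4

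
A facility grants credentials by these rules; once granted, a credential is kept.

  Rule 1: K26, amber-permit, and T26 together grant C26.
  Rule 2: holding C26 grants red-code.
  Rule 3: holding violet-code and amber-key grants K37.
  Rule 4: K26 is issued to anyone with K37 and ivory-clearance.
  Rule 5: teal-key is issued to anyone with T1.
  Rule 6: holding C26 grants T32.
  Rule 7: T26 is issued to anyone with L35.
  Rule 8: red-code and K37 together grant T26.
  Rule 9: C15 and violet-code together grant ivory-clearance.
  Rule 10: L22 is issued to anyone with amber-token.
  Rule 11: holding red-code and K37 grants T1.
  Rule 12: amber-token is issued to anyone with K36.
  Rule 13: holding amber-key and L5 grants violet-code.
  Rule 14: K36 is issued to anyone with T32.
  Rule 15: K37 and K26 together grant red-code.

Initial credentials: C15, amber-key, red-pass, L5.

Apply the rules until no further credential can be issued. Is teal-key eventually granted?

Holding amber-key and L5 grants violet-code (Rule 13).
Holding C15 and violet-code grants ivory-clearance (Rule 9).
Holding violet-code and amber-key grants K37 (Rule 3).
Holding K37 and ivory-clearance grants K26 (Rule 4).
Holding K37 and K26 grants red-code (Rule 15).
Holding red-code and K37 grants T1 (Rule 11).
Holding T1 grants teal-key (Rule 5).

Yes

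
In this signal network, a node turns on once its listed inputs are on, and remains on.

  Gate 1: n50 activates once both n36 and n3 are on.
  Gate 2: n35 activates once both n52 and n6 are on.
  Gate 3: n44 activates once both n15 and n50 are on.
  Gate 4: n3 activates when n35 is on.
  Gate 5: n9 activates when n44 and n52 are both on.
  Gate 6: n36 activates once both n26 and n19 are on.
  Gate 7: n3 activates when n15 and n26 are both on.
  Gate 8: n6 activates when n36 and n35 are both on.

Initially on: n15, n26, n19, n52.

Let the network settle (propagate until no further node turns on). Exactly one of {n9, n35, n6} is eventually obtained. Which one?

n9

Gate 6: n26 and n19 on → n36 on.
n15 and n26 are on, so n3 activates (Gate 7).
n36 and n3 are on, so n50 activates (Gate 1).
n15 and n50 are on, so n44 activates (Gate 3).
Gate 5: n44 and n52 on → n9 on.
n35 would need n52 and n6 (Gate 2), but n6 never turns on. n6 would need n36 and n35 (Gate 8), but n35 never turns on.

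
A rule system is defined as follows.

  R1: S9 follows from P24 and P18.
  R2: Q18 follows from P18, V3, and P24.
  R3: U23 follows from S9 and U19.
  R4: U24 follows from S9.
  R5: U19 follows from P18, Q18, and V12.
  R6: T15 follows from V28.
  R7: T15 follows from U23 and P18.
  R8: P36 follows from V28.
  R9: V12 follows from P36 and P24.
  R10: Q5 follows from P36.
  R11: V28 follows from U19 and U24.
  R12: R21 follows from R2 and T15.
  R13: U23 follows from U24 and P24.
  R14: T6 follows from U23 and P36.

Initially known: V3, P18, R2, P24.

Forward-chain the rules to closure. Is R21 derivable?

From P24 and P18, R1 gives S9.
From S9, R4 gives U24.
U24 and P24 hold, so U23 follows (R13).
From U23 and P18, R7 gives T15.
From R2 and T15, R12 gives R21.

Yes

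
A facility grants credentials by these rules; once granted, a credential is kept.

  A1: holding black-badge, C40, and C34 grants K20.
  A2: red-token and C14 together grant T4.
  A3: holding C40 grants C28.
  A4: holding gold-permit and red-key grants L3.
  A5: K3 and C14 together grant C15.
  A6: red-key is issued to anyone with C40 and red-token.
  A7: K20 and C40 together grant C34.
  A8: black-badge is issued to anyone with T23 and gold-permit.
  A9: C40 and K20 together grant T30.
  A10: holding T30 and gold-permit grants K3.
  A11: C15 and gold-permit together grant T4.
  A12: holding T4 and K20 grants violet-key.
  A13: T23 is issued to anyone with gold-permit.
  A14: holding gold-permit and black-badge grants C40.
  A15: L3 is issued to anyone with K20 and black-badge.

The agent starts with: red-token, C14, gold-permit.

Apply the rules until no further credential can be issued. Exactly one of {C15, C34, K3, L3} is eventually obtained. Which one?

L3

Holding gold-permit grants T23 (A13).
Holding T23 and gold-permit grants black-badge (A8).
Holding gold-permit and black-badge grants C40 (A14).
Holding C40 and red-token grants red-key (A6).
Holding gold-permit and red-key grants L3 (A4).
C15 would need K3 and C14 (A5), but K3 is never granted. K3 would need T30 and gold-permit (A10), but T30 is never granted. C34 would need K20 and C40 (A7), but K20 is never granted.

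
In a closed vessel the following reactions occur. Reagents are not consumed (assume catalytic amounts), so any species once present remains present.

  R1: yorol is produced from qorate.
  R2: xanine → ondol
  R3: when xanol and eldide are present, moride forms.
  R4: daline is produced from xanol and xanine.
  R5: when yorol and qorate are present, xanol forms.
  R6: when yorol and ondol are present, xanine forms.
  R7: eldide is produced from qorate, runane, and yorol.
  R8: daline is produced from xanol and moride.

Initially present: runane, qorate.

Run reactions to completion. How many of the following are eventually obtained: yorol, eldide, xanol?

qorate present → yorol forms (R1).
yorol and qorate present → xanol forms (R5).
qorate, runane, and yorol present → eldide forms (R7).
yorol: reached.
eldide: reached.
xanol: reached.
All 3 are reached.

3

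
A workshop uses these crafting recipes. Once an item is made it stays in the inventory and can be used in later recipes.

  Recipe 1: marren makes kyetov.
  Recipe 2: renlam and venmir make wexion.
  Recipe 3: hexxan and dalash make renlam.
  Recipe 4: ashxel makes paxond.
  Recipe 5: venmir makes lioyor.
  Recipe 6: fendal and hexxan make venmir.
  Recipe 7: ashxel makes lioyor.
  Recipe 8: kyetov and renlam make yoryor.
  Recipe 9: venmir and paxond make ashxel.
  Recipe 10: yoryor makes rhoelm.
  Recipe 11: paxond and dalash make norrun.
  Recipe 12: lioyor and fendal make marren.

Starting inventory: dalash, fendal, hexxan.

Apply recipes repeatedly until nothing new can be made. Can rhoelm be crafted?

Yes

Using Recipe 6, fendal and hexxan make venmir.
hexxan and dalash → renlam (Recipe 3).
venmir → lioyor (Recipe 5).
lioyor and fendal → marren (Recipe 12).
marren → kyetov (Recipe 1).
Using Recipe 8, kyetov and renlam make yoryor.
yoryor → rhoelm (Recipe 10).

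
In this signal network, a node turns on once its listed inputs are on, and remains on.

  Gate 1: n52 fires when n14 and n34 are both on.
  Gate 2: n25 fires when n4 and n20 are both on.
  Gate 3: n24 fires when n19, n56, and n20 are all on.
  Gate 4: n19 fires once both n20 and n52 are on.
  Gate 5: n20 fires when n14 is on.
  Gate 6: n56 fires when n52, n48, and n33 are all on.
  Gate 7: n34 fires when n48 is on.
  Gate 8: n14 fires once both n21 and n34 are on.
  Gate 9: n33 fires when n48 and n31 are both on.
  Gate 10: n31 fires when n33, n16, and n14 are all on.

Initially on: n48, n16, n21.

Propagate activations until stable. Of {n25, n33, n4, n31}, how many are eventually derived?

n25 would need n4 and n20 (Gate 2), but n4 never turns on.
n33 would need n48 and n31 (Gate 9), but n31 never turns on.
No rule produces n4, and it is not given.
n31 would need n33, n16, and n14 (Gate 10), but n33 never turns on.
None of the 4 are reached.

0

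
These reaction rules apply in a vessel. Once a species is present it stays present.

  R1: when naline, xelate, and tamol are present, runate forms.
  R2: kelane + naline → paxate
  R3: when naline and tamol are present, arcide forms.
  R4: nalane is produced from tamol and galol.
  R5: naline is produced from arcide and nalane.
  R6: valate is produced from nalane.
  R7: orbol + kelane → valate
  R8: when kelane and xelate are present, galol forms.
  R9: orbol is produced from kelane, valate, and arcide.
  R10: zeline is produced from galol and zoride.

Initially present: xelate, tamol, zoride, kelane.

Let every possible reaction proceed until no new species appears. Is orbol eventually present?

orbol would need kelane, valate, and arcide (R9), but arcide never forms.

No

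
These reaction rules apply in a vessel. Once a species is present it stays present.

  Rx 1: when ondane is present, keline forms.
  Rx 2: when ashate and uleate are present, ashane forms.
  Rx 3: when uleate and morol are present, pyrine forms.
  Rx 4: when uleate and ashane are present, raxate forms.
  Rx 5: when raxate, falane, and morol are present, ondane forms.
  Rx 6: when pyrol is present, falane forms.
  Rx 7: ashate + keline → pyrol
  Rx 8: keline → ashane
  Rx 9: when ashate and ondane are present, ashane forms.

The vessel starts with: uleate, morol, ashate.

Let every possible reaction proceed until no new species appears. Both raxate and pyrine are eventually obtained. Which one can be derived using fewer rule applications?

pyrine: uleate and morol present → pyrine forms (Rx 3). [1 rule application]
raxate: ashate and uleate present → ashane forms (Rx 2). uleate and ashane present → raxate forms (Rx 4). [2 rule applications]
pyrine needs fewer.

pyrine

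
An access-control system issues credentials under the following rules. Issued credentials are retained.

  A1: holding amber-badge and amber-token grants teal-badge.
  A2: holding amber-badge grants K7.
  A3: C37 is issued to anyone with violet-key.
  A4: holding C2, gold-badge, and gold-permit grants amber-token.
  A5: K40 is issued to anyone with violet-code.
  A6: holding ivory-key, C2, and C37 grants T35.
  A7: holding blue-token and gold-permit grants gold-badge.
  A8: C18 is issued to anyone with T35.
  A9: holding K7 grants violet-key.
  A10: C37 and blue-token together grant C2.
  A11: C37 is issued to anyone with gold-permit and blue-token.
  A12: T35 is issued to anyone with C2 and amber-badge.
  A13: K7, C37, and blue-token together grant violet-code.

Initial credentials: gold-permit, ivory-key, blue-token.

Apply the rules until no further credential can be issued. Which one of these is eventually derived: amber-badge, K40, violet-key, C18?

Holding gold-permit and blue-token grants C37 (A11).
Holding C37 and blue-token grants C2 (A10).
Holding ivory-key, C2, and C37 grants T35 (A6).
Holding T35 grants C18 (A8).
violet-key would need K7 (A9), but K7 is never granted. No rule produces amber-badge, and it is not given. K40 would need violet-code (A5), but violet-code is never granted.

C18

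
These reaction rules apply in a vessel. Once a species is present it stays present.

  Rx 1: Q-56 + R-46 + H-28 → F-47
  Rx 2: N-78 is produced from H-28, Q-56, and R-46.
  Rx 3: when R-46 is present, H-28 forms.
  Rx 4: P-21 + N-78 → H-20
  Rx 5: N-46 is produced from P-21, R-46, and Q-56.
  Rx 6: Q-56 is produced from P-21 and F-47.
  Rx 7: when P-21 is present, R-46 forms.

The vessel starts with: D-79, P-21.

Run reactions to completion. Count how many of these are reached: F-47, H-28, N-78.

1

P-21 present → R-46 forms (Rx 7).
R-46 present → H-28 forms (Rx 3).
F-47 would need Q-56, R-46, and H-28 (Rx 1), but Q-56 never forms.
H-28: reached.
N-78 would need H-28, Q-56, and R-46 (Rx 2), but Q-56 never forms.
Reached: H-28 — 1 of the 3.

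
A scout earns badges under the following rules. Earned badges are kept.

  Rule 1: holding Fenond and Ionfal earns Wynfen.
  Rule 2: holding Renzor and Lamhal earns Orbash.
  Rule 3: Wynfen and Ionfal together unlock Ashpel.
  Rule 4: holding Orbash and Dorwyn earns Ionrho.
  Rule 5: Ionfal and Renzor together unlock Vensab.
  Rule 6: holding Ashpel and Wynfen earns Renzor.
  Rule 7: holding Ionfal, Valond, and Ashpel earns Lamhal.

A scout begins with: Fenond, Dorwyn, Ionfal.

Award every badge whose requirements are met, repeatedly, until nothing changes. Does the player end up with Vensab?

Yes

With Fenond and Ionfal, Wynfen is earned (Rule 1).
With Wynfen and Ionfal, Ashpel is earned (Rule 3).
With Ashpel and Wynfen, Renzor is earned (Rule 6).
With Ionfal and Renzor, Vensab is earned (Rule 5).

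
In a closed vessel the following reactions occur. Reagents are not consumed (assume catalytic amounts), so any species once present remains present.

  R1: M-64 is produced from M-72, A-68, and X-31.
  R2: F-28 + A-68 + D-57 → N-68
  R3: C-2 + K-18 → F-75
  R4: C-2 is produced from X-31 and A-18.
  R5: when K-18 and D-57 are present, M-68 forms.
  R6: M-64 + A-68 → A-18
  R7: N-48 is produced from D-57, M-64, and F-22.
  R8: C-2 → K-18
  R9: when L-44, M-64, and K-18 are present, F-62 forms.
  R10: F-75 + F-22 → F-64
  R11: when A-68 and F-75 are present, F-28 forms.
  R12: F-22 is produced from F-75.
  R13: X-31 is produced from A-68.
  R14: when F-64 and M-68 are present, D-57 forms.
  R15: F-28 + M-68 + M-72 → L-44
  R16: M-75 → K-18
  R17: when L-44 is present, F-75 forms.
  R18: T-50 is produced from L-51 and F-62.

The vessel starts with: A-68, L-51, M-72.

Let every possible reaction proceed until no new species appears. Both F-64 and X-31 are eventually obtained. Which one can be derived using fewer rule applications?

X-31

X-31: A-68 present → X-31 forms (R13). [1 rule application]
F-64: A-68 present → X-31 forms (R13). M-72, A-68, and X-31 present → M-64 forms (R1). M-64 and A-68 present → A-18 forms (R6). X-31 and A-18 present → C-2 forms (R4). C-2 present → K-18 forms (R8). C-2 and K-18 present → F-75 forms (R3). F-75 present → F-22 forms (R12). F-75 and F-22 present → F-64 forms (R10). [8 rule applications]
X-31 needs fewer.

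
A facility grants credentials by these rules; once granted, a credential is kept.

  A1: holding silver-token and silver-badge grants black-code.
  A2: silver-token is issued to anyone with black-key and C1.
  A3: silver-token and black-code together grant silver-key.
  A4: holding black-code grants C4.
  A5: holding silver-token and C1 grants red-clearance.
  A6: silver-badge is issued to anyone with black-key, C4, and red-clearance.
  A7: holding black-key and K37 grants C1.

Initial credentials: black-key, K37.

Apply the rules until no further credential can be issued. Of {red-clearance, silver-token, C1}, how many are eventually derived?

3

Holding black-key and K37 grants C1 (A7).
Holding black-key and C1 grants silver-token (A2).
Holding silver-token and C1 grants red-clearance (A5).
red-clearance: reached.
silver-token: reached.
C1: reached.
All 3 are reached.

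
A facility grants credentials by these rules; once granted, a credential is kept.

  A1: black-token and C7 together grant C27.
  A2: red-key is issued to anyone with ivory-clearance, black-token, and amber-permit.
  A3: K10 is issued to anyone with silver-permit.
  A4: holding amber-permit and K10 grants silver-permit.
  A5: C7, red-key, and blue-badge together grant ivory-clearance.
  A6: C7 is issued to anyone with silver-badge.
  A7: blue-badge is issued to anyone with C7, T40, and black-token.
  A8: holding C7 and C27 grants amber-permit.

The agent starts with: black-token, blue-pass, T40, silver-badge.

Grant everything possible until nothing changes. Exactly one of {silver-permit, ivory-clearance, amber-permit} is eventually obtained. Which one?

Holding silver-badge grants C7 (A6).
Holding black-token and C7 grants C27 (A1).
Holding C7 and C27 grants amber-permit (A8).
silver-permit would need amber-permit and K10 (A4), but K10 is never granted. ivory-clearance would need C7, red-key, and blue-badge (A5), but red-key is never granted.

amber-permit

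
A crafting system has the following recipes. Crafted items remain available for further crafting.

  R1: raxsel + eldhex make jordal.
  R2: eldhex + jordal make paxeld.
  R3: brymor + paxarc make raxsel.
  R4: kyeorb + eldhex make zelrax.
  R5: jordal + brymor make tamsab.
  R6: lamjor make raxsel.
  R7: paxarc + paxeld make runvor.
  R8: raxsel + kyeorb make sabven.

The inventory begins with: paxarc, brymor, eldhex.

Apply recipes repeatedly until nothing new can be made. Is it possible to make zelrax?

zelrax would need kyeorb and eldhex (R4), but kyeorb is never obtained.

No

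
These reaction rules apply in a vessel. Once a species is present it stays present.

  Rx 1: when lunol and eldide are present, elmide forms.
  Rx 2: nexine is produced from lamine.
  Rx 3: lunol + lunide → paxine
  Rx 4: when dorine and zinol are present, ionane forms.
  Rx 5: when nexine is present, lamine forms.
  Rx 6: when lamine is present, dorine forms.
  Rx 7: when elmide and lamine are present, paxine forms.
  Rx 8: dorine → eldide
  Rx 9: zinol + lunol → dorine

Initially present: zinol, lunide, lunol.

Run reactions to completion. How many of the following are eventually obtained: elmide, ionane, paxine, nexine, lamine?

zinol and lunol present → dorine forms (Rx 9).
lunol and lunide present → paxine forms (Rx 3).
dorine and zinol present → ionane forms (Rx 4).
dorine present → eldide forms (Rx 8).
lunol and eldide present → elmide forms (Rx 1).
elmide: reached.
ionane: reached.
paxine: reached.
nexine would need lamine (Rx 2), but lamine never forms.
lamine would need nexine (Rx 5), but nexine never forms.
Reached: elmide, ionane, and paxine — 3 of the 5.

3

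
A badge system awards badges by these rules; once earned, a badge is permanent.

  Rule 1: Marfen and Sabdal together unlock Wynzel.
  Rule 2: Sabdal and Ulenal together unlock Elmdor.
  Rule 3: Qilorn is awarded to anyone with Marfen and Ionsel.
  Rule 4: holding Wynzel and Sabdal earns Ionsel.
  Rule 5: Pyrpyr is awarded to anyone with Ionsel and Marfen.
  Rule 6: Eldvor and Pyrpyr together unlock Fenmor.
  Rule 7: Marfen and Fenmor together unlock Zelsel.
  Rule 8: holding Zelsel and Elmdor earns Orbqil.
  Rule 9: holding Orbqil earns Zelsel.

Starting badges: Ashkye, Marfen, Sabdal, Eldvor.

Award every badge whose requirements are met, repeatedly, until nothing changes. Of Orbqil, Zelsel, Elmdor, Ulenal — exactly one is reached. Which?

Zelsel

With Marfen and Sabdal, Wynzel is earned (Rule 1).
With Wynzel and Sabdal, Ionsel is earned (Rule 4).
With Ionsel and Marfen, Pyrpyr is earned (Rule 5).
With Eldvor and Pyrpyr, Fenmor is earned (Rule 6).
With Marfen and Fenmor, Zelsel is earned (Rule 7).
No rule produces Ulenal, and it is not given. Elmdor would need Sabdal and Ulenal (Rule 2), but Ulenal is never earned. Orbqil would need Zelsel and Elmdor (Rule 8), but Elmdor is never earned.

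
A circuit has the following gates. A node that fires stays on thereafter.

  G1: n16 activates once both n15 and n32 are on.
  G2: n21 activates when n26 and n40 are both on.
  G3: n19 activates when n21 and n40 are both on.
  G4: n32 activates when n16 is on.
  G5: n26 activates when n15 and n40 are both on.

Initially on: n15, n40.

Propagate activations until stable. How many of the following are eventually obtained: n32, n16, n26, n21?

2

n15 and n40 are on, so n26 activates (G5).
n26 and n40 are on, so n21 activates (G2).
n32 would need n16 (G4), but n16 never turns on.
n16 would need n15 and n32 (G1), but n32 never turns on.
n26: reached.
n21: reached.
Reached: n26 and n21 — 2 of the 4.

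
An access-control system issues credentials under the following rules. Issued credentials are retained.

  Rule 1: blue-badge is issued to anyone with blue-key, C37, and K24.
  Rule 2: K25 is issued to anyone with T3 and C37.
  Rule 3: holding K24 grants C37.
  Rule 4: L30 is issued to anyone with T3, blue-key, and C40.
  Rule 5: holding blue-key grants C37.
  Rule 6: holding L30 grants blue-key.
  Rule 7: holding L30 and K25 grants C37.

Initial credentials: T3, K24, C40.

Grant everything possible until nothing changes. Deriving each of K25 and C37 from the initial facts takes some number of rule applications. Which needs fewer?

C37: Holding K24 grants C37 (Rule 3). [1 rule application]
K25: Holding K24 grants C37 (Rule 3). Holding T3 and C37 grants K25 (Rule 2). [2 rule applications]
C37 needs fewer.

C37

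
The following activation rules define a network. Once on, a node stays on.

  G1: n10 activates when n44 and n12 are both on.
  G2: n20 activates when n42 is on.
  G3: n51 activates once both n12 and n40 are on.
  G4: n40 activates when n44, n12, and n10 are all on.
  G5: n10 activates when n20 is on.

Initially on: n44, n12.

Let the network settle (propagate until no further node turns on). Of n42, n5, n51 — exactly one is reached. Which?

G1: n44 and n12 on → n10 on.
n44, n12, and n10 are on, so n40 activates (G4).
G3: n12 and n40 on → n51 on.
No rule produces n42, and it is not given. No rule produces n5, and it is not given.

n51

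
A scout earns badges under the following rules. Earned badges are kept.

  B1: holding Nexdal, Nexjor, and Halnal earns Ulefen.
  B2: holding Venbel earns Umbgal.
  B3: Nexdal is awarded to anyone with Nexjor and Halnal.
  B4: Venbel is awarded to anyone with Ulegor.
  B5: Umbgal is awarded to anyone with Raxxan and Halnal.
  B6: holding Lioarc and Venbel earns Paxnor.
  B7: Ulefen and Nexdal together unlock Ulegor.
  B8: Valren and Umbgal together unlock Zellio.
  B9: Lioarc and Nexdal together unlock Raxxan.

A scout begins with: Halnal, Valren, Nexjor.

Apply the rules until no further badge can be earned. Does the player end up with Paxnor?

No

Paxnor would need Lioarc and Venbel (B6), but Lioarc is never earned.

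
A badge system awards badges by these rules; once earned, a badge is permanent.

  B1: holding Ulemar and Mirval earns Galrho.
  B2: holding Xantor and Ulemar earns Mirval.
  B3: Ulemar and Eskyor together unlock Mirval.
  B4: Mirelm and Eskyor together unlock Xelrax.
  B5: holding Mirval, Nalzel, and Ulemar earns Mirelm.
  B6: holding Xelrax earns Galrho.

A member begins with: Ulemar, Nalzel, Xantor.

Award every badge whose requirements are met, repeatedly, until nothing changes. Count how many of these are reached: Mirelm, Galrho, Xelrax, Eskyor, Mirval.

3

With Xantor and Ulemar, Mirval is earned (B2).
With Mirval, Nalzel, and Ulemar, Mirelm is earned (B5).
With Ulemar and Mirval, Galrho is earned (B1).
Mirelm: reached.
Galrho: reached.
Xelrax would need Mirelm and Eskyor (B4), but Eskyor is never earned.
No rule produces Eskyor, and it is not given.
Mirval: reached.
Reached: Mirelm, Galrho, and Mirval — 3 of the 5.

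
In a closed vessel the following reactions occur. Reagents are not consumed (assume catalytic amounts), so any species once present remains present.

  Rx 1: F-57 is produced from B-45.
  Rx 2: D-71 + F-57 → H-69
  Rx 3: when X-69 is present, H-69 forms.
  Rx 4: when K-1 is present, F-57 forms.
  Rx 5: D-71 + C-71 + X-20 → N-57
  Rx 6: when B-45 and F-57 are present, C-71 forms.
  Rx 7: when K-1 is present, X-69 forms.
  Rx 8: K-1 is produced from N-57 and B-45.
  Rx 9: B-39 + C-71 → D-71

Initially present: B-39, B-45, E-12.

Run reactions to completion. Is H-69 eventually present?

Yes

B-45 present → F-57 forms (Rx 1).
B-45 and F-57 present → C-71 forms (Rx 6).
B-39 and C-71 present → D-71 forms (Rx 9).
D-71 and F-57 present → H-69 forms (Rx 2).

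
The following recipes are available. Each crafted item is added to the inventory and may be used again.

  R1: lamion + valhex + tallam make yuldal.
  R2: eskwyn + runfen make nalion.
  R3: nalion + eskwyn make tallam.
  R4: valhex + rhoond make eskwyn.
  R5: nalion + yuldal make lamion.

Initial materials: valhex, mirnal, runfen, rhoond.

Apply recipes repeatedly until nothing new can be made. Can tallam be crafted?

Using R4, valhex and rhoond make eskwyn.
Using R2, eskwyn and runfen make nalion.
Using R3, nalion and eskwyn make tallam.

Yes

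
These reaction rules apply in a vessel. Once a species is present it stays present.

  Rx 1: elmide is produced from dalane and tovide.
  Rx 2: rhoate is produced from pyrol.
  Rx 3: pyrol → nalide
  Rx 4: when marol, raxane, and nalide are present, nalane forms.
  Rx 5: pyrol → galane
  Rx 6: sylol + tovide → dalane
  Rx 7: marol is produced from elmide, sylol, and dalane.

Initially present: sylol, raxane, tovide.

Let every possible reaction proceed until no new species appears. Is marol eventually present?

Yes

sylol and tovide present → dalane forms (Rx 6).
dalane and tovide present → elmide forms (Rx 1).
elmide, sylol, and dalane present → marol forms (Rx 7).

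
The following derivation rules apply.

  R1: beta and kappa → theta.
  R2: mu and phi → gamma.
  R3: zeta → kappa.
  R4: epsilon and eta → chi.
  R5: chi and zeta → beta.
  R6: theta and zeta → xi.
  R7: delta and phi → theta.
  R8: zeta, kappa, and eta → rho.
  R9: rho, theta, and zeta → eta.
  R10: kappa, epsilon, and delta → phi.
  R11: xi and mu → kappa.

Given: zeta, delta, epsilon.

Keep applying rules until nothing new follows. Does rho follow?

rho would need zeta, kappa, and eta (R8), but eta is never established.

No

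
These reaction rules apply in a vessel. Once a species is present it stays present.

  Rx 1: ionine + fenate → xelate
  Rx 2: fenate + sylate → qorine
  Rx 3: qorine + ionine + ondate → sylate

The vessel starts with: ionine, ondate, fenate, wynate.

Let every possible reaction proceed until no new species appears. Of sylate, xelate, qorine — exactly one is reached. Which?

xelate

ionine and fenate present → xelate forms (Rx 1).
sylate would need qorine, ionine, and ondate (Rx 3), but qorine never forms. qorine would need fenate and sylate (Rx 2), but sylate never forms.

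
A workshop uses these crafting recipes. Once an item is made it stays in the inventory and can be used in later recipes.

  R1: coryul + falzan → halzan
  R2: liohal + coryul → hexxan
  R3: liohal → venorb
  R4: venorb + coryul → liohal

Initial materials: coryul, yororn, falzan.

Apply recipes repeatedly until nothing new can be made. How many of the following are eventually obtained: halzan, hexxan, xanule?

coryul + falzan → halzan (R1).
halzan: reached.
hexxan would need liohal and coryul (R2), but liohal is never obtained.
No rule produces xanule, and it is not given.
Reached: halzan — 1 of the 3.

1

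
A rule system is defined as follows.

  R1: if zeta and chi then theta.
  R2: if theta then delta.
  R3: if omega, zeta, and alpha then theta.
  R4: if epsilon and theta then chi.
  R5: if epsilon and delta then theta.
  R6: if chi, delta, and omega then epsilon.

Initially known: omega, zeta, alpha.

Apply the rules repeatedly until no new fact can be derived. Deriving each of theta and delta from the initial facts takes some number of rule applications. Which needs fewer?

theta: omega, zeta, and alpha hold, so theta follows (R3). [1 rule application]
delta: From omega, zeta, and alpha, R3 gives theta. From theta, R2 gives delta. [2 rule applications]
theta needs fewer.

theta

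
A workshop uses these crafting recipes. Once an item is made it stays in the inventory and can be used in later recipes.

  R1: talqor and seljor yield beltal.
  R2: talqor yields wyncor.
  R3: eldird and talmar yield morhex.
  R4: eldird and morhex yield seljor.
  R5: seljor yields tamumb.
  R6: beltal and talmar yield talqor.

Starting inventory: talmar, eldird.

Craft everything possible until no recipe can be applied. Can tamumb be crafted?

Yes

Using R3, eldird and talmar make morhex.
eldird and morhex → seljor (R4).
seljor → tamumb (R5).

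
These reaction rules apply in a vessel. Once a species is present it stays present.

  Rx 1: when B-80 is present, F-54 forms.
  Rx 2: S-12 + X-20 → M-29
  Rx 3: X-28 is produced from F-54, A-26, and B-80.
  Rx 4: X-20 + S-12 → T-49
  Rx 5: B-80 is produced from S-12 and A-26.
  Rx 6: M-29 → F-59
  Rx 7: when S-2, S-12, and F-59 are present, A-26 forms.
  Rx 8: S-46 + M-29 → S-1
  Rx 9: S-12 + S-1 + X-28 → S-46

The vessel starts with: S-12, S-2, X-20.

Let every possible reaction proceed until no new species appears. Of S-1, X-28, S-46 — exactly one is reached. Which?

X-28

S-12 and X-20 present → M-29 forms (Rx 2).
M-29 present → F-59 forms (Rx 6).
S-2, S-12, and F-59 present → A-26 forms (Rx 7).
S-12 and A-26 present → B-80 forms (Rx 5).
B-80 present → F-54 forms (Rx 1).
F-54, A-26, and B-80 present → X-28 forms (Rx 3).
S-1 would need S-46 and M-29 (Rx 8), but S-46 never forms. S-46 would need S-12, S-1, and X-28 (Rx 9), but S-1 never forms.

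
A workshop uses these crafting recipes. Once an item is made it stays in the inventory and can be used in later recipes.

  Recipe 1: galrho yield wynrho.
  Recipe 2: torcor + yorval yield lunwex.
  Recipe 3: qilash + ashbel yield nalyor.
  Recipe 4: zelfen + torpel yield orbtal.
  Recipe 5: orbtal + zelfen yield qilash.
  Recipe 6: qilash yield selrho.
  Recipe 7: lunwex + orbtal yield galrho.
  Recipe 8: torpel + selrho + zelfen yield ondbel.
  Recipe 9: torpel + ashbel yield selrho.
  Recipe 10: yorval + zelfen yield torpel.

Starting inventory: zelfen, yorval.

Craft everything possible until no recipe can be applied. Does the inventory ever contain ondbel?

Yes

Using Recipe 10, yorval and zelfen make torpel.
Using Recipe 4, zelfen and torpel make orbtal.
orbtal + zelfen → qilash (Recipe 5).
Using Recipe 6, qilash makes selrho.
torpel + selrho + zelfen → ondbel (Recipe 8).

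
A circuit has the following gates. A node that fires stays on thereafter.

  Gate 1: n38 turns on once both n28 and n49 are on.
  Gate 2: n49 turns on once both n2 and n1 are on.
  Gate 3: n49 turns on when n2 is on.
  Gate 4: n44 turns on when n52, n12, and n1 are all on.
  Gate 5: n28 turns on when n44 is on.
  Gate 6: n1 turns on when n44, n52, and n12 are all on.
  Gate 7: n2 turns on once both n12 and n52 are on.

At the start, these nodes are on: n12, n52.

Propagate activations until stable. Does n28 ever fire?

n28 would need n44 (Gate 5), but n44 never turns on.

No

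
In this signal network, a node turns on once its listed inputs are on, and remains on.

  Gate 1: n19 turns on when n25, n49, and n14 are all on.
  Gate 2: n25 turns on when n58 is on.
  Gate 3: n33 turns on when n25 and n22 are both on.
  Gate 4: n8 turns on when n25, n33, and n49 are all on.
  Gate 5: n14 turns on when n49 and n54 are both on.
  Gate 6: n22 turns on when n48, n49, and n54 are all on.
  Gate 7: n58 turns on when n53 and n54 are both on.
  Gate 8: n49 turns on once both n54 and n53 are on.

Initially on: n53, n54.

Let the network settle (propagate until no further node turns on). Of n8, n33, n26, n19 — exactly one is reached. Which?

n54 and n53 are on, so n49 turns on (Gate 8).
n53 and n54 are on, so n58 turns on (Gate 7).
Gate 2: n58 on → n25 on.
Gate 5: n49 and n54 on → n14 on.
n25, n49, and n14 are on, so n19 turns on (Gate 1).
No rule produces n26, and it is not given. n8 would need n25, n33, and n49 (Gate 4), but n33 never turns on. n33 would need n25 and n22 (Gate 3), but n22 never turns on.

n19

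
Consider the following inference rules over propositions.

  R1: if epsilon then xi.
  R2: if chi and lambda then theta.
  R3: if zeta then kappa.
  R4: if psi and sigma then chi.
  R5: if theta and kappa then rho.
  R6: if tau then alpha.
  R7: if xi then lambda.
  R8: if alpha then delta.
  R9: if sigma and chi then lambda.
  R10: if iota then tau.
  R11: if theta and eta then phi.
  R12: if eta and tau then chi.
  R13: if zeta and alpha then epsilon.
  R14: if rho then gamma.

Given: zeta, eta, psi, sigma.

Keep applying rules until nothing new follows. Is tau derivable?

No

tau would need iota (R10), but iota is never established.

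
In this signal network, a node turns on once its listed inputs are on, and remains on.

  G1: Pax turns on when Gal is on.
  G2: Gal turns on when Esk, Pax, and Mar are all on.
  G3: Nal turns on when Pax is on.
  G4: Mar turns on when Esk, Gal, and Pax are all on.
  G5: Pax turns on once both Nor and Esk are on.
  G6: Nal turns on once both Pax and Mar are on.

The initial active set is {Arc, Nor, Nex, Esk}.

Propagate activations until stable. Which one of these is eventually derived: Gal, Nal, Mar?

Nal

G5: Nor and Esk on → Pax on.
Pax is on, so Nal turns on (G3).
Gal would need Esk, Pax, and Mar (G2), but Mar never turns on. Mar would need Esk, Gal, and Pax (G4), but Gal never turns on.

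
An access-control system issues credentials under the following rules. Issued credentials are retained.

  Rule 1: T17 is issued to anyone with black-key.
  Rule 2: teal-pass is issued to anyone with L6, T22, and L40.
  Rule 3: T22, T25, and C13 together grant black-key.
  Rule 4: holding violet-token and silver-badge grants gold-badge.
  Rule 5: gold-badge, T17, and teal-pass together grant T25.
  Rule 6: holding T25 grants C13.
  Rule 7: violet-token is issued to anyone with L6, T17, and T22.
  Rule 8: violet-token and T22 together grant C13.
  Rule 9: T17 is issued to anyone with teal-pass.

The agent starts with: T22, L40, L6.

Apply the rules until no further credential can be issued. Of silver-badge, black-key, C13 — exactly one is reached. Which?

Holding L6, T22, and L40 grants teal-pass (Rule 2).
Holding teal-pass grants T17 (Rule 9).
Holding L6, T17, and T22 grants violet-token (Rule 7).
Holding violet-token and T22 grants C13 (Rule 8).
black-key would need T22, T25, and C13 (Rule 3), but T25 is never granted. No rule produces silver-badge, and it is not given.

C13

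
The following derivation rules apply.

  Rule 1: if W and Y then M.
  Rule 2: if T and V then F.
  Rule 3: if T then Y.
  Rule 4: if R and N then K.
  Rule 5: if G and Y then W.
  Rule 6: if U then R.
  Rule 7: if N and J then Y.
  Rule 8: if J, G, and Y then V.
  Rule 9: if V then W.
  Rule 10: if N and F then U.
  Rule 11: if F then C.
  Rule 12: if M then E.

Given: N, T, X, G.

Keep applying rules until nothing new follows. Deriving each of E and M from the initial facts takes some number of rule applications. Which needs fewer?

M

M: T holds, so Y follows (Rule 3). From G and Y, Rule 5 gives W. W and Y hold, so M follows (Rule 1). [3 rule applications]
E: From T, Rule 3 gives Y. G and Y hold, so W follows (Rule 5). From W and Y, Rule 1 gives M. From M, Rule 12 gives E. [4 rule applications]
M needs fewer.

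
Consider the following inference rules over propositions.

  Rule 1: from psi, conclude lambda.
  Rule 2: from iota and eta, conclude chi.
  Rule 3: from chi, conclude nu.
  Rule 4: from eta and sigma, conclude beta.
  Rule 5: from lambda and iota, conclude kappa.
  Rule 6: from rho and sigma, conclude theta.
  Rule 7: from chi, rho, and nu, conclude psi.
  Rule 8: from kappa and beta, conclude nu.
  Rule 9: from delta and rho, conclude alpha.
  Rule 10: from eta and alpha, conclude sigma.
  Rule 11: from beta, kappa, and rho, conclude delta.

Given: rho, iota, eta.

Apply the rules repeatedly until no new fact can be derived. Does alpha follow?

alpha would need delta and rho (Rule 9), but delta is never established.

No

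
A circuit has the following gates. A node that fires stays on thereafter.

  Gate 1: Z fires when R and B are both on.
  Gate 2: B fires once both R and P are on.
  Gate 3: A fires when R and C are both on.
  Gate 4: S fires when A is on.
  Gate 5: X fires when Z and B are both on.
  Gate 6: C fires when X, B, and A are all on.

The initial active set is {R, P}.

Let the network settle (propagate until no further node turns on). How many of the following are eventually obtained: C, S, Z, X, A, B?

3

Gate 2: R and P on → B on.
R and B are on, so Z fires (Gate 1).
Z and B are on, so X fires (Gate 5).
C would need X, B, and A (Gate 6), but A never turns on.
S would need A (Gate 4), but A never turns on.
Z: reached.
X: reached.
A would need R and C (Gate 3), but C never turns on.
B: reached.
Reached: Z, X, and B — 3 of the 6.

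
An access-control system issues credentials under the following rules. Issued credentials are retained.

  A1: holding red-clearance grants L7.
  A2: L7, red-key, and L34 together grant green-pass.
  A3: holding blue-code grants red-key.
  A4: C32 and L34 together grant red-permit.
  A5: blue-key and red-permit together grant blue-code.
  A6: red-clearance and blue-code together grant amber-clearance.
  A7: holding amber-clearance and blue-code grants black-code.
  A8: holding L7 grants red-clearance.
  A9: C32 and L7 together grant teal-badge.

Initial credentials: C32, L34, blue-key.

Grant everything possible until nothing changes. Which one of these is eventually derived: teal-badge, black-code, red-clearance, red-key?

red-key

Holding C32 and L34 grants red-permit (A4).
Holding blue-key and red-permit grants blue-code (A5).
Holding blue-code grants red-key (A3).
red-clearance would need L7 (A8), but L7 is never granted. teal-badge would need C32 and L7 (A9), but L7 is never granted. black-code would need amber-clearance and blue-code (A7), but amber-clearance is never granted.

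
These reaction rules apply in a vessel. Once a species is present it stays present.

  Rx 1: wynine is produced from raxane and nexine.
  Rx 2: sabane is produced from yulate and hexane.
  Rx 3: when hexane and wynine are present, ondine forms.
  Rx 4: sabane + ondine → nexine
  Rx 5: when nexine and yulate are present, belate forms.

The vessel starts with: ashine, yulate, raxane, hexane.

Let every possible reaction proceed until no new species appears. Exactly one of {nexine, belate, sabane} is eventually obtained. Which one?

yulate and hexane present → sabane forms (Rx 2).
nexine would need sabane and ondine (Rx 4), but ondine never forms. belate would need nexine and yulate (Rx 5), but nexine never forms.

sabane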